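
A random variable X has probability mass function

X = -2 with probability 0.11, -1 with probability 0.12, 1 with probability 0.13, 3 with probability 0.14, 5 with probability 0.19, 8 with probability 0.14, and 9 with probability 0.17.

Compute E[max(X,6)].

E[max(X,6)] = Σ max(x,6)·P(X=x)
 = 6·0.11 + 6·0.12 + 6·0.13 + 6·0.14 + 6·0.19 + 8·0.14 + 9·0.17
 = 0.66 + 0.72 + 0.78 + 0.84 + 1.14 + 1.12 + 1.53
 = 6.79

6.79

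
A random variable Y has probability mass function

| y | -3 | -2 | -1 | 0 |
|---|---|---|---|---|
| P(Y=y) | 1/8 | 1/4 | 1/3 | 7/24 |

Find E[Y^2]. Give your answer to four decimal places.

2.4583

E[Y^2] = Σ y^2·P(Y=y)
 = 9·1/8 + 4·1/4 + 1·1/3 + 0·7/24
 = 9/8 + 1 + 1/3 + 0
 = 59/24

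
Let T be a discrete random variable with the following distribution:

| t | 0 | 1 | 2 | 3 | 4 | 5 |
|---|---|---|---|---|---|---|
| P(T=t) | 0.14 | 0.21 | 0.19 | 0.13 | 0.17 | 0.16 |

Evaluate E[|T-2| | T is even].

P(T is even) = 0.14 + 0.19 + 0.17 = 0.5.
E[|T-2| | T is even] = [2·0.14 + 0·0.19 + 2·0.17] / 0.5
 = 0.62 / 0.5
 = 31/25

1.24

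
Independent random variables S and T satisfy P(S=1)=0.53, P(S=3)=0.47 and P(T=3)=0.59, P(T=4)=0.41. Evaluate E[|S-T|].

E[|S-T|] = Σ_s Σ_t |s-t| · P(S=s)P(T=t)
 = 2·0.3127 + 3·0.2173 + 0·0.2773 + 1·0.1927
 = 0.6254 + 0.6519 + 0 + 0.1927
 = 1.47

1.47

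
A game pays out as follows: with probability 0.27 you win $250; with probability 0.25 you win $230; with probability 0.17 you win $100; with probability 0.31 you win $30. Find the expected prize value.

E[payout] = 250·0.27 + 230·0.25 + 100·0.17 + 30·0.31
 = 67.5 + 57.5 + 17 + 9.3
 = 151.3

151.3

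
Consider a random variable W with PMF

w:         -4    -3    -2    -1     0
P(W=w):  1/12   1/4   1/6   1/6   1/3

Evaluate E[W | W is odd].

-2.2

P(W is odd) = 1/4 + 1/6 = 5/12.
E[W | W is odd] = [(-3)·1/4 + (-1)·1/6] / (5/12)
 = -11/12 / (5/12)
 = -11/5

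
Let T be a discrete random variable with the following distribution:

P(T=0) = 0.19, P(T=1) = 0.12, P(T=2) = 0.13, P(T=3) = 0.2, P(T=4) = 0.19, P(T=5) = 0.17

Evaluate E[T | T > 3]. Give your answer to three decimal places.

4.472

P(T > 3) = 0.19 + 0.17 = 0.36.
E[T | T > 3] = [4·0.19 + 5·0.17] / 0.36
 = 1.61 / 0.36
 = 161/36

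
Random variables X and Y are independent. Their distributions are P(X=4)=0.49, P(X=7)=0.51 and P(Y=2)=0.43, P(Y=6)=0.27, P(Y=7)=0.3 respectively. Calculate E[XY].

25.3274

E[XY] = Σ_x Σ_y xy · P(X=x)P(Y=y)
 = 8·0.2107 + 24·0.1323 + 28·0.147 + 14·0.2193 + 42·0.1377 + 49·0.153
 = 1.6856 + 3.1752 + 4.116 + 3.0702 + 5.7834 + 7.497
 = 25.3274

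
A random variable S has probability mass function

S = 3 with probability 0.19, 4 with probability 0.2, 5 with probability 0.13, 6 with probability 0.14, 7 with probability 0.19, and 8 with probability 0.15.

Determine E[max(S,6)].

E[max(S,6)] = Σ max(s,6)·P(S=s)
 = 6·0.19 + 6·0.2 + 6·0.13 + 6·0.14 + 7·0.19 + 8·0.15
 = 1.14 + 1.2 + 0.78 + 0.84 + 1.33 + 1.2
 = 6.49

6.49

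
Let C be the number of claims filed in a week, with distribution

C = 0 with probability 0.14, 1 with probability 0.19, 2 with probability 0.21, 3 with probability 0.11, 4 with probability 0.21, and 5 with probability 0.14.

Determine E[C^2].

E[C^2] = Σ c^2·P(C=c)
 = 0·0.14 + 1·0.19 + 4·0.21 + 9·0.11 + 16·0.21 + 25·0.14
 = 0 + 0.19 + 0.84 + 0.99 + 3.36 + 3.5
 = 8.88

8.88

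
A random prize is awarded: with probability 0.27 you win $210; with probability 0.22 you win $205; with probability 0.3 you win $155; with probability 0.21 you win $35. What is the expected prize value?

E[payout] = 210·0.27 + 205·0.22 + 155·0.3 + 35·0.21
 = 56.7 + 45.1 + 46.5 + 7.35
 = 155.65

155.65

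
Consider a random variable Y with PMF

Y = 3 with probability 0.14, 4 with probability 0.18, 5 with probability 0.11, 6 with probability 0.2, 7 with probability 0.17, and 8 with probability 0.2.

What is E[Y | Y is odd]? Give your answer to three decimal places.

P(Y is odd) = 0.14 + 0.11 + 0.17 = 0.42.
E[Y | Y is odd] = [3·0.14 + 5·0.11 + 7·0.17] / 0.42
 = 2.16 / 0.42
 = 36/7

5.143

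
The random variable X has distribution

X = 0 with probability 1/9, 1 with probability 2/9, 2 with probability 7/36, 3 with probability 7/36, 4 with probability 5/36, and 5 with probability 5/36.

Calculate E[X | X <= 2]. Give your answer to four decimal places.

P(X <= 2) = 1/9 + 2/9 + 7/36 = 19/36.
E[X | X <= 2] = [0·1/9 + 1·2/9 + 2·7/36] / (19/36)
 = 11/18 / (19/36)
 = 22/19

1.1579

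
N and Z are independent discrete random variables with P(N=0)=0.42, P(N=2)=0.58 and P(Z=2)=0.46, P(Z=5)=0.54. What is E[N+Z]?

E[N+Z] = Σ_n Σ_z (n+z) · P(N=n)P(Z=z)
 = 2·0.1932 + 5·0.2268 + 4·0.2668 + 7·0.3132
 = 0.3864 + 1.134 + 1.0672 + 2.1924
 = 4.78

4.78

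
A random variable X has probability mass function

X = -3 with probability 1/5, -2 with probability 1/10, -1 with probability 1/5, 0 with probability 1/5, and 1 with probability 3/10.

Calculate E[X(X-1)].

E[X(X-1)] = Σ x(x-1)·P(X=x)
 = 12·1/5 + 6·1/10 + 2·1/5 + 0·1/5 + 0·3/10
 = 12/5 + 3/5 + 2/5 + 0 + 0
 = 17/5

3.4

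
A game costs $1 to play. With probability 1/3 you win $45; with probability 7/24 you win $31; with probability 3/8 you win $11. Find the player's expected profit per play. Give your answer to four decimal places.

27.1667

E[payout] = 45·1/3 + 31·7/24 + 11·3/8
 = 15 + 217/24 + 33/8
 = 169/6
Net = 169/6 - 1 = 163/6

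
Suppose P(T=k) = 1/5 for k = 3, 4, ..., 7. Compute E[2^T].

49.6

E[2^T] = Σ 2^t·P(T=t)
 = 8·1/5 + 16·1/5 + 32·1/5 + 64·1/5 + 128·1/5
 = 8/5 + 16/5 + 32/5 + 64/5 + 128/5
 = 248/5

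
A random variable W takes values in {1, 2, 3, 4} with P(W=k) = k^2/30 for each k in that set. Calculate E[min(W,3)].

E[min(W,3)] = Σ min(w,3)·P(W=w)
 = 1·1/30 + 2·2/15 + 3·3/10 + 3·8/15
 = 1/30 + 4/15 + 9/10 + 8/5
 = 14/5

2.8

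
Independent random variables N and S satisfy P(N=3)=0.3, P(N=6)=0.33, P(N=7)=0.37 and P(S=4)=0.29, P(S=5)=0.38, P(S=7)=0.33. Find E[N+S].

E[N+S] = Σ_n Σ_s (n+s) · P(N=n)P(S=s)
 = 7·0.087 + 8·0.114 + 10·0.099 + 10·0.0957 + 11·0.1254 + 13·0.1089 + 11·0.1073 + 12·0.1406 + 14·0.1221
 = 0.609 + 0.912 + 0.99 + 0.957 + 1.3794 + 1.4157 + 1.1803 + 1.6872 + 1.7094
 = 10.84

10.84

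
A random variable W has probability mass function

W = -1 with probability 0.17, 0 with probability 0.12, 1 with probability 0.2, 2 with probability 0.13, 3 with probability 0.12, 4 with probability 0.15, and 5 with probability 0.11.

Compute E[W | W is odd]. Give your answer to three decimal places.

P(W is odd) = 0.17 + 0.2 + 0.12 + 0.11 = 0.6.
E[W | W is odd] = [(-1)·0.17 + 1·0.2 + 3·0.12 + 5·0.11] / 0.6
 = 0.94 / 0.6
 = 47/30

1.567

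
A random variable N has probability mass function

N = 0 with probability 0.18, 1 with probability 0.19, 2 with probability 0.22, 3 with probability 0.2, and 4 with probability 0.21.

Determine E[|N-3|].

E[|N-3|] = Σ |n-3|·P(N=n)
 = 3·0.18 + 2·0.19 + 1·0.22 + 0·0.2 + 1·0.21
 = 0.54 + 0.38 + 0.22 + 0 + 0.21
 = 1.35

1.35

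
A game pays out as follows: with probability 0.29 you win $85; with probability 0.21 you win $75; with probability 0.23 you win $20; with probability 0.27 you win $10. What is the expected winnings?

47.7

E[payout] = 85·0.29 + 75·0.21 + 20·0.23 + 10·0.27
 = 24.65 + 15.75 + 4.6 + 2.7
 = 47.7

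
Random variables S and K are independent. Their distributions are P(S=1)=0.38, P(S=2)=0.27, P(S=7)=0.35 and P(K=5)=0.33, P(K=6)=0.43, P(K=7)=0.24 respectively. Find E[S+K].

9.28

E[S+K] = Σ_s Σ_k (s+k) · P(S=s)P(K=k)
 = 6·0.1254 + 7·0.1634 + 8·0.0912 + 7·0.0891 + 8·0.1161 + 9·0.0648 + 12·0.1155 + 13·0.1505 + 14·0.084
 = 0.7524 + 1.1438 + 0.7296 + 0.6237 + 0.9288 + 0.5832 + 1.386 + 1.9565 + 1.176
 = 9.28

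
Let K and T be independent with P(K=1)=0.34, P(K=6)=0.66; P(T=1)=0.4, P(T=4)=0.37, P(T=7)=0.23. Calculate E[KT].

15.007

E[KT] = Σ_k Σ_t kt · P(K=k)P(T=t)
 = 1·0.136 + 4·0.1258 + 7·0.0782 + 6·0.264 + 24·0.2442 + 42·0.1518
 = 0.136 + 0.5032 + 0.5474 + 1.584 + 5.8608 + 6.3756
 = 15.007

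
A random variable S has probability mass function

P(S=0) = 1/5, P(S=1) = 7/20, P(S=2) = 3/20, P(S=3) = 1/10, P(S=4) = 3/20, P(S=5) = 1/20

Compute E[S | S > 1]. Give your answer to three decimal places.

3.222

P(S > 1) = 3/20 + 1/10 + 3/20 + 1/20 = 9/20.
E[S | S > 1] = [2·3/20 + 3·1/10 + 4·3/20 + 5·1/20] / (9/20)
 = 29/20 / (9/20)
 = 29/9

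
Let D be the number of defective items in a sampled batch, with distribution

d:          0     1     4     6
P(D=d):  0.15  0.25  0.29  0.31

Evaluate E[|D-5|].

2.35

E[|D-5|] = Σ |d-5|·P(D=d)
 = 5·0.15 + 4·0.25 + 1·0.29 + 1·0.31
 = 0.75 + 1 + 0.29 + 0.31
 = 2.35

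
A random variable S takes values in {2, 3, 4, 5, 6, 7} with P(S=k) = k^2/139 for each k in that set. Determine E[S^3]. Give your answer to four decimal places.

208.6835

E[S^3] = Σ s^3·P(S=s)
 = 8·4/139 + 27·9/139 + 64·16/139 + 125·25/139 + 216·36/139 + 343·49/139
 = 32/139 + 243/139 + 1024/139 + 3125/139 + 7776/139 + 16807/139
 = 29007/139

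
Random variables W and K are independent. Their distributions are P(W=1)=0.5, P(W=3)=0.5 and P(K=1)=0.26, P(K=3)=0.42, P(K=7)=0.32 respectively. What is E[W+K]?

E[W+K] = Σ_w Σ_k (w+k) · P(W=w)P(K=k)
 = 2·0.13 + 4·0.21 + 8·0.16 + 4·0.13 + 6·0.21 + 10·0.16
 = 0.26 + 0.84 + 1.28 + 0.52 + 1.26 + 1.6
 = 5.76

5.76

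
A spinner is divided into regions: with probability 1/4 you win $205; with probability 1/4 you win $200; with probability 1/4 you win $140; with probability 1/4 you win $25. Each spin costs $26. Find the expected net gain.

116.5

E[payout] = 205·1/4 + 200·1/4 + 140·1/4 + 25·1/4
 = 205/4 + 50 + 35 + 25/4
 = 285/2
Net = 285/2 - 26 = 233/2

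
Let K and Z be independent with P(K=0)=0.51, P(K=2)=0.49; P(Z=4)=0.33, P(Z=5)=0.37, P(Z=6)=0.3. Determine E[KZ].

E[KZ] = Σ_k Σ_z kz · P(K=k)P(Z=z)
 = 0·0.1683 + 0·0.1887 + 0·0.153 + 8·0.1617 + 10·0.1813 + 12·0.147
 = 0 + 0 + 0 + 1.2936 + 1.813 + 1.764
 = 4.8706

4.8706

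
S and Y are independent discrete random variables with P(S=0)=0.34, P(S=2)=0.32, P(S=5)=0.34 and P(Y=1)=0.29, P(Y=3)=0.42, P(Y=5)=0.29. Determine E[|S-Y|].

E[|S-Y|] = Σ_s Σ_y |s-y| · P(S=s)P(Y=y)
 = 1·0.0986 + 3·0.1428 + 5·0.0986 + 1·0.0928 + 1·0.1344 + 3·0.0928 + 4·0.0986 + 2·0.1428 + 0·0.0986
 = 0.0986 + 0.4284 + 0.493 + 0.0928 + 0.1344 + 0.2784 + 0.3944 + 0.2856 + 0
 = 2.2056

2.2056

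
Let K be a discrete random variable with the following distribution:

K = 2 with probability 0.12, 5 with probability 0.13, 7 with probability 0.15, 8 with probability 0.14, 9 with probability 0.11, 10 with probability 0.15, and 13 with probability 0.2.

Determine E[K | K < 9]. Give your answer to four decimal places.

5.6667

P(K < 9) = 0.12 + 0.13 + 0.15 + 0.14 = 0.54.
E[K | K < 9] = [2·0.12 + 5·0.13 + 7·0.15 + 8·0.14] / 0.54
 = 3.06 / 0.54
 = 17/3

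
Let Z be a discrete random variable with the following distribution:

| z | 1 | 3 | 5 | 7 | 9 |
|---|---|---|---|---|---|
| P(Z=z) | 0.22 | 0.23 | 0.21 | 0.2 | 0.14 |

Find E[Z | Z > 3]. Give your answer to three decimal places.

6.745

P(Z > 3) = 0.21 + 0.2 + 0.14 = 0.55.
E[Z | Z > 3] = [5·0.21 + 7·0.2 + 9·0.14] / 0.55
 = 3.71 / 0.55
 = 371/55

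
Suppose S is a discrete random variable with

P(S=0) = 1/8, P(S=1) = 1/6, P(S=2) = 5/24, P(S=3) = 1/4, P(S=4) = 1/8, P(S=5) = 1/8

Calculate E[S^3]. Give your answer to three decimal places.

E[S^3] = Σ s^3·P(S=s)
 = 0·1/8 + 1·1/6 + 8·5/24 + 27·1/4 + 64·1/8 + 125·1/8
 = 0 + 1/6 + 5/3 + 27/4 + 8 + 125/8
 = 773/24

32.208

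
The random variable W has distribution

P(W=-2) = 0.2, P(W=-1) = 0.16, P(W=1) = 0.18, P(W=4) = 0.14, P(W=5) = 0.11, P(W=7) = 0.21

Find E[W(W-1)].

E[W(W-1)] = Σ w(w-1)·P(W=w)
 = 6·0.2 + 2·0.16 + 0·0.18 + 12·0.14 + 20·0.11 + 42·0.21
 = 1.2 + 0.32 + 0 + 1.68 + 2.2 + 8.82
 = 14.22

14.22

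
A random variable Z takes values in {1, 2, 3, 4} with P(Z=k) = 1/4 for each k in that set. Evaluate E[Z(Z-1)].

5

E[Z(Z-1)] = Σ z(z-1)·P(Z=z)
 = 0·1/4 + 2·1/4 + 6·1/4 + 12·1/4
 = 0 + 1/2 + 3/2 + 3
 = 5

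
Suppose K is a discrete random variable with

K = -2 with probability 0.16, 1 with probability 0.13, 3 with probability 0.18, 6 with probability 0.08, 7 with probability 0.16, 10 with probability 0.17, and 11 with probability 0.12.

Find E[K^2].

E[K^2] = Σ k^2·P(K=k)
 = 4·0.16 + 1·0.13 + 9·0.18 + 36·0.08 + 49·0.16 + 100·0.17 + 121·0.12
 = 0.64 + 0.13 + 1.62 + 2.88 + 7.84 + 17 + 14.52
 = 44.63

44.63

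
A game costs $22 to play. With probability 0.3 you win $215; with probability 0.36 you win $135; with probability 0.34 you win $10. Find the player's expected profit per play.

94.5

E[payout] = 215·0.3 + 135·0.36 + 10·0.34
 = 64.5 + 48.6 + 3.4
 = 116.5
Net = 116.5 - 22 = 94.5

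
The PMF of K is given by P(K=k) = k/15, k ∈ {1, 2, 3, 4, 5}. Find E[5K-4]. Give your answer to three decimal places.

14.333

E[5K-4] = Σ (5k-4)·P(K=k)
 = 1·1/15 + 6·2/15 + 11·1/5 + 16·4/15 + 21·1/3
 = 1/15 + 4/5 + 11/5 + 64/15 + 7
 = 43/3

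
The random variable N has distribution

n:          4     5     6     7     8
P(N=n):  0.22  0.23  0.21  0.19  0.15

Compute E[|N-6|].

1.16

E[|N-6|] = Σ |n-6|·P(N=n)
 = 2·0.22 + 1·0.23 + 0·0.21 + 1·0.19 + 2·0.15
 = 0.44 + 0.23 + 0 + 0.19 + 0.3
 = 1.16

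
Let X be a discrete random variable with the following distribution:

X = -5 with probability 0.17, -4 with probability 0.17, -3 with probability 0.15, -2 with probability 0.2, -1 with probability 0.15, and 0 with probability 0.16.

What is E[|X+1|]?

E[|X+1|] = Σ |x+1|·P(X=x)
 = 4·0.17 + 3·0.17 + 2·0.15 + 1·0.2 + 0·0.15 + 1·0.16
 = 0.68 + 0.51 + 0.3 + 0.2 + 0 + 0.16
 = 1.85

1.85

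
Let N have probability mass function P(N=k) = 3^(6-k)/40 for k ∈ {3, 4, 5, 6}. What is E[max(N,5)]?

E[max(N,5)] = Σ max(n,5)·P(N=n)
 = 5·27/40 + 5·9/40 + 5·3/40 + 6·1/40
 = 27/8 + 9/8 + 3/8 + 3/20
 = 201/40

5.025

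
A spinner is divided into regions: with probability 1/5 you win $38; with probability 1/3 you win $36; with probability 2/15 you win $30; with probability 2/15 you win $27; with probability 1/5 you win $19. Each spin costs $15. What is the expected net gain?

E[payout] = 38·1/5 + 36·1/3 + 30·2/15 + 27·2/15 + 19·1/5
 = 38/5 + 12 + 4 + 18/5 + 19/5
 = 31
Net = 31 - 15 = 16

16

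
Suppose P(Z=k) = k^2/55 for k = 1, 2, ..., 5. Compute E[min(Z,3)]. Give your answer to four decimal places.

2.8909

E[min(Z,3)] = Σ min(z,3)·P(Z=z)
 = 1·1/55 + 2·4/55 + 3·9/55 + 3·16/55 + 3·5/11
 = 1/55 + 8/55 + 27/55 + 48/55 + 15/11
 = 159/55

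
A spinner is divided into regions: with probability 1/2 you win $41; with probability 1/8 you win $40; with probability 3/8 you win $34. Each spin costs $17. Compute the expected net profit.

E[payout] = 41·1/2 + 40·1/8 + 34·3/8
 = 41/2 + 5 + 51/4
 = 153/4
Net = 153/4 - 17 = 85/4

21.25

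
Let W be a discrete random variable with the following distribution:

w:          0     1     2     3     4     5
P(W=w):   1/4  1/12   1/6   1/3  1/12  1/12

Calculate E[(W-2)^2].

2.5

E[(W-2)^2] = Σ (w-2)^2·P(W=w)
 = 4·1/4 + 1·1/12 + 0·1/6 + 1·1/3 + 4·1/12 + 9·1/12
 = 1 + 1/12 + 0 + 1/3 + 1/3 + 3/4
 = 5/2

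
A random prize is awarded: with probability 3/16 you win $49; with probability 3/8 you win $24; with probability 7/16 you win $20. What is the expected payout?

E[payout] = 49·3/16 + 24·3/8 + 20·7/16
 = 147/16 + 9 + 35/4
 = 431/16

26.9375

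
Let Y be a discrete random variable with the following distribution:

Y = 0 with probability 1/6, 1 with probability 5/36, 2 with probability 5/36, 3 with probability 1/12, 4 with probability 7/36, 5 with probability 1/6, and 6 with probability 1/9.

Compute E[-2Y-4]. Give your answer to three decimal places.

-9.889

E[-2Y-4] = Σ (-2y-4)·P(Y=y)
 = (-4)·1/6 + (-6)·5/36 + (-8)·5/36 + (-10)·1/12 + (-12)·7/36 + (-14)·1/6 + (-16)·1/9
 = (-2/3) + (-5/6) + (-10/9) + (-5/6) + (-7/3) + (-7/3) + (-16/9)
 = -89/9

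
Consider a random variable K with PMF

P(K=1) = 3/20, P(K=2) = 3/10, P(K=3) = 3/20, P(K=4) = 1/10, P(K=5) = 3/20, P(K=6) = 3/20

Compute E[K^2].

E[K^2] = Σ k^2·P(K=k)
 = 1·3/20 + 4·3/10 + 9·3/20 + 16·1/10 + 25·3/20 + 36·3/20
 = 3/20 + 6/5 + 27/20 + 8/5 + 15/4 + 27/5
 = 269/20

13.45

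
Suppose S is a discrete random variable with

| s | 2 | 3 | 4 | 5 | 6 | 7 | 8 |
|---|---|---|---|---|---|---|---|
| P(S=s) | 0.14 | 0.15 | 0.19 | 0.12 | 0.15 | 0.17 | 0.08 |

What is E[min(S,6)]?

E[min(S,6)] = Σ min(s,6)·P(S=s)
 = 2·0.14 + 3·0.15 + 4·0.19 + 5·0.12 + 6·0.15 + 6·0.17 + 6·0.08
 = 0.28 + 0.45 + 0.76 + 0.6 + 0.9 + 1.02 + 0.48
 = 4.49

4.49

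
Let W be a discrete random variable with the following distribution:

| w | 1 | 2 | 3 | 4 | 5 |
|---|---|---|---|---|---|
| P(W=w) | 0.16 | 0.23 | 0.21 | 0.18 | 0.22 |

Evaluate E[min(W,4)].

2.85

E[min(W,4)] = Σ min(w,4)·P(W=w)
 = 1·0.16 + 2·0.23 + 3·0.21 + 4·0.18 + 4·0.22
 = 0.16 + 0.46 + 0.63 + 0.72 + 0.88
 = 2.85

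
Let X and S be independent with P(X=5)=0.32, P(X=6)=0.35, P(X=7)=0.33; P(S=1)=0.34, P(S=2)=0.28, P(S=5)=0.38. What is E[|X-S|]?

E[|X-S|] = Σ_x Σ_s |x-s| · P(X=x)P(S=s)
 = 4·0.1088 + 3·0.0896 + 0·0.1216 + 5·0.119 + 4·0.098 + 1·0.133 + 6·0.1122 + 5·0.0924 + 2·0.1254
 = 0.4352 + 0.2688 + 0 + 0.595 + 0.392 + 0.133 + 0.6732 + 0.462 + 0.2508
 = 3.21

3.21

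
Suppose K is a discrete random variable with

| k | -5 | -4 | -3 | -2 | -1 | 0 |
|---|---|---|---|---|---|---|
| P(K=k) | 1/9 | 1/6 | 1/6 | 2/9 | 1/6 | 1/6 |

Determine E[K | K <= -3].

P(K <= -3) = 1/9 + 1/6 + 1/6 = 4/9.
E[K | K <= -3] = [(-5)·1/9 + (-4)·1/6 + (-3)·1/6] / (4/9)
 = -31/18 / (4/9)
 = -31/8

-3.875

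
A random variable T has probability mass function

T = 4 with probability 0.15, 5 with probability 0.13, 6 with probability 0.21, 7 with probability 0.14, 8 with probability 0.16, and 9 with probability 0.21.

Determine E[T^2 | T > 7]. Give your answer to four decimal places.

73.6486

P(T > 7) = 0.16 + 0.21 = 0.37.
E[T^2 | T > 7] = [64·0.16 + 81·0.21] / 0.37
 = 27.25 / 0.37
 = 2725/37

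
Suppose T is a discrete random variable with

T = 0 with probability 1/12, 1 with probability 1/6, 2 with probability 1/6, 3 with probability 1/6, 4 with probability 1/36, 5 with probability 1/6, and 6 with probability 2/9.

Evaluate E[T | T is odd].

P(T is odd) = 1/6 + 1/6 + 1/6 = 1/2.
E[T | T is odd] = [1·1/6 + 3·1/6 + 5·1/6] / (1/2)
 = 3/2 / (1/2)
 = 3

3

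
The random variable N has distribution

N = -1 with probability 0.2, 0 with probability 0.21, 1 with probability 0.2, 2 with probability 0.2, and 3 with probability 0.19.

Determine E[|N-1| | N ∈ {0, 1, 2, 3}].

0.9875

P(N ∈ {0, 1, 2, 3}) = 0.21 + 0.2 + 0.2 + 0.19 = 0.8.
E[|N-1| | N ∈ {0, 1, 2, 3}] = [1·0.21 + 0·0.2 + 1·0.2 + 2·0.19] / 0.8
 = 0.79 / 0.8
 = 79/80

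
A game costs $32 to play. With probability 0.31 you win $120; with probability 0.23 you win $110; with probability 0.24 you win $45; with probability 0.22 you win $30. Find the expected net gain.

47.9

E[payout] = 120·0.31 + 110·0.23 + 45·0.24 + 30·0.22
 = 37.2 + 25.3 + 10.8 + 6.6
 = 79.9
Net = 79.9 - 32 = 47.9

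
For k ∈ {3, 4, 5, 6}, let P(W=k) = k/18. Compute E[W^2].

24

E[W^2] = Σ w^2·P(W=w)
 = 9·1/6 + 16·2/9 + 25·5/18 + 36·1/3
 = 3/2 + 32/9 + 125/18 + 12
 = 24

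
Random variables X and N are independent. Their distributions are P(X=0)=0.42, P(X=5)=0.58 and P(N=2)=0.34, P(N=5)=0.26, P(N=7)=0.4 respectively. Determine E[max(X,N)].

E[max(X,N)] = Σ_x Σ_n max(x,n) · P(X=x)P(N=n)
 = 2·0.1428 + 5·0.1092 + 7·0.168 + 5·0.1972 + 5·0.1508 + 7·0.232
 = 0.2856 + 0.546 + 1.176 + 0.986 + 0.754 + 1.624
 = 5.3716

5.3716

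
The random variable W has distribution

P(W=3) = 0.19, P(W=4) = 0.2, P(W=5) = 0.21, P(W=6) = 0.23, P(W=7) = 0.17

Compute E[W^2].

E[W^2] = Σ w^2·P(W=w)
 = 9·0.19 + 16·0.2 + 25·0.21 + 36·0.23 + 49·0.17
 = 1.71 + 3.2 + 5.25 + 8.28 + 8.33
 = 26.77

26.77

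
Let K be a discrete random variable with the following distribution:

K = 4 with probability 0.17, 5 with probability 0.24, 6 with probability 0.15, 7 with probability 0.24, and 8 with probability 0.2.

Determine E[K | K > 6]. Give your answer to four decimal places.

7.4545

P(K > 6) = 0.24 + 0.2 = 0.44.
E[K | K > 6] = [7·0.24 + 8·0.2] / 0.44
 = 3.28 / 0.44
 = 82/11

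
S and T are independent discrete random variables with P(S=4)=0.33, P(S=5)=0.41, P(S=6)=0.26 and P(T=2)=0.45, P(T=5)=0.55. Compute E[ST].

E[ST] = Σ_s Σ_t st · P(S=s)P(T=t)
 = 8·0.1485 + 20·0.1815 + 10·0.1845 + 25·0.2255 + 12·0.117 + 30·0.143
 = 1.188 + 3.63 + 1.845 + 5.6375 + 1.404 + 4.29
 = 17.9945

17.9945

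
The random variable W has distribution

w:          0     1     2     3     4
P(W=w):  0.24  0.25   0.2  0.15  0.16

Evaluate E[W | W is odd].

1.75

P(W is odd) = 0.25 + 0.15 = 0.4.
E[W | W is odd] = [1·0.25 + 3·0.15] / 0.4
 = 0.7 / 0.4
 = 7/4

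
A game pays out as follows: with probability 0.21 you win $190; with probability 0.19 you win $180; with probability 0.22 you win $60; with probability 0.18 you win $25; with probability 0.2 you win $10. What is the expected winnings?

93.8

E[payout] = 190·0.21 + 180·0.19 + 60·0.22 + 25·0.18 + 10·0.2
 = 39.9 + 34.2 + 13.2 + 4.5 + 2
 = 93.8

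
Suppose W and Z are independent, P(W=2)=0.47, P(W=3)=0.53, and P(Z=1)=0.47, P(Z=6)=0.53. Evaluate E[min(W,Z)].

1.8109

E[min(W,Z)] = Σ_w Σ_z min(w,z) · P(W=w)P(Z=z)
 = 1·0.2209 + 2·0.2491 + 1·0.2491 + 3·0.2809
 = 0.2209 + 0.4982 + 0.2491 + 0.8427
 = 1.8109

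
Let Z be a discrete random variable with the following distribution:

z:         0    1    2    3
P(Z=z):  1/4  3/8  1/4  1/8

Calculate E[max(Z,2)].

E[max(Z,2)] = Σ max(z,2)·P(Z=z)
 = 2·1/4 + 2·3/8 + 2·1/4 + 3·1/8
 = 1/2 + 3/4 + 1/2 + 3/8
 = 17/8

2.125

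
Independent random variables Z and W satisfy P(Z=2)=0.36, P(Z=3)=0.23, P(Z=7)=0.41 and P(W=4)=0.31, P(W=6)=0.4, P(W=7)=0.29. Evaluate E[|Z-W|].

E[|Z-W|] = Σ_z Σ_w |z-w| · P(Z=z)P(W=w)
 = 2·0.1116 + 4·0.144 + 5·0.1044 + 1·0.0713 + 3·0.092 + 4·0.0667 + 3·0.1271 + 1·0.164 + 0·0.1189
 = 0.2232 + 0.576 + 0.522 + 0.0713 + 0.276 + 0.2668 + 0.3813 + 0.164 + 0
 = 2.4806

2.4806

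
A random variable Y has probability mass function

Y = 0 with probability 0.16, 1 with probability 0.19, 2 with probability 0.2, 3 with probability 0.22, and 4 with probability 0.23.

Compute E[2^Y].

6.78

E[2^Y] = Σ 2^y·P(Y=y)
 = 1·0.16 + 2·0.19 + 4·0.2 + 8·0.22 + 16·0.23
 = 0.16 + 0.38 + 0.8 + 1.76 + 3.68
 = 6.78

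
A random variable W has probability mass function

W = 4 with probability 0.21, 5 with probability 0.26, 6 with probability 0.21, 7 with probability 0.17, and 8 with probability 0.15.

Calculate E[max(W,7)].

E[max(W,7)] = Σ max(w,7)·P(W=w)
 = 7·0.21 + 7·0.26 + 7·0.21 + 7·0.17 + 8·0.15
 = 1.47 + 1.82 + 1.47 + 1.19 + 1.2
 = 7.15

7.15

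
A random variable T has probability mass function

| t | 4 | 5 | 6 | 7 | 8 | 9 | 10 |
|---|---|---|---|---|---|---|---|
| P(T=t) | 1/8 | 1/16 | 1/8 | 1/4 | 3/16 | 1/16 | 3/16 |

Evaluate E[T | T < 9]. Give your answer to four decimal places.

6.4167

P(T < 9) = 1/8 + 1/16 + 1/8 + 1/4 + 3/16 = 3/4.
E[T | T < 9] = [4·1/8 + 5·1/16 + 6·1/8 + 7·1/4 + 8·3/16] / (3/4)
 = 77/16 / (3/4)
 = 77/12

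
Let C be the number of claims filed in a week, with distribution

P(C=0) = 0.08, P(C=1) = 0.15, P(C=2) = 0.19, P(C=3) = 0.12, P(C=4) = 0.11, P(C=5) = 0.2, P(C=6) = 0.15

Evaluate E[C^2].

14.15

E[C^2] = Σ c^2·P(C=c)
 = 0·0.08 + 1·0.15 + 4·0.19 + 9·0.12 + 16·0.11 + 25·0.2 + 36·0.15
 = 0 + 0.15 + 0.76 + 1.08 + 1.76 + 5 + 5.4
 = 14.15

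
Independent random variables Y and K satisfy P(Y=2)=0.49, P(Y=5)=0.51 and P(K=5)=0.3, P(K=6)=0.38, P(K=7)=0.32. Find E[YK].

E[YK] = Σ_y Σ_k yk · P(Y=y)P(K=k)
 = 10·0.147 + 12·0.1862 + 14·0.1568 + 25·0.153 + 30·0.1938 + 35·0.1632
 = 1.47 + 2.2344 + 2.1952 + 3.825 + 5.814 + 5.712
 = 21.2506

21.2506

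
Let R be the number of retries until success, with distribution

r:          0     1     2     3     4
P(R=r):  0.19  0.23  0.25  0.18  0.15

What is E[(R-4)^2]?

E[(R-4)^2] = Σ (r-4)^2·P(R=r)
 = 16·0.19 + 9·0.23 + 4·0.25 + 1·0.18 + 0·0.15
 = 3.04 + 2.07 + 1 + 0.18 + 0
 = 6.29

6.29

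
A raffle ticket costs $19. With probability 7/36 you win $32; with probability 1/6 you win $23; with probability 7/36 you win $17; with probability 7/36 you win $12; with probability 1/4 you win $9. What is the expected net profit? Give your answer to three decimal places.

-1.056

E[payout] = 32·7/36 + 23·1/6 + 17·7/36 + 12·7/36 + 9·1/4
 = 56/9 + 23/6 + 119/36 + 7/3 + 9/4
 = 323/18
Net = 323/18 - 19 = -19/18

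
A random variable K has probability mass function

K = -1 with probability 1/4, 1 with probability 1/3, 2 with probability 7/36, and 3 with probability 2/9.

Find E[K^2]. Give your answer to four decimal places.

3.3611

E[K^2] = Σ k^2·P(K=k)
 = 1·1/4 + 1·1/3 + 4·7/36 + 9·2/9
 = 1/4 + 1/3 + 7/9 + 2
 = 121/36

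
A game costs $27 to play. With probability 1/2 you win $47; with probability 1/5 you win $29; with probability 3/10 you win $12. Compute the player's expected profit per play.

5.9

E[payout] = 47·1/2 + 29·1/5 + 12·3/10
 = 47/2 + 29/5 + 18/5
 = 329/10
Net = 329/10 - 27 = 59/10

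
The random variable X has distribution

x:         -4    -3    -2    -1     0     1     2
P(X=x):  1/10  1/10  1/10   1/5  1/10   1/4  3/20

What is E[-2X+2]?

E[-2X+2] = Σ (-2x+2)·P(X=x)
 = 10·1/10 + 8·1/10 + 6·1/10 + 4·1/5 + 2·1/10 + 0·1/4 + (-2)·3/20
 = 1 + 4/5 + 3/5 + 4/5 + 1/5 + 0 + (-3/10)
 = 31/10

3.1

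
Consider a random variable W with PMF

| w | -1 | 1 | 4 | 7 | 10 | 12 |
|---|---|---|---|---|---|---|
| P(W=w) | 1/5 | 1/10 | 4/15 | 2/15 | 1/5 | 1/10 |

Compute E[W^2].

45.5

E[W^2] = Σ w^2·P(W=w)
 = 1·1/5 + 1·1/10 + 16·4/15 + 49·2/15 + 100·1/5 + 144·1/10
 = 1/5 + 1/10 + 64/15 + 98/15 + 20 + 72/5
 = 91/2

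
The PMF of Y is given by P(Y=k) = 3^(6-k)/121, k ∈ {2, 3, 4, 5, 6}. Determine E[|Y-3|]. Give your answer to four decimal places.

0.8182

E[|Y-3|] = Σ |y-3|·P(Y=y)
 = 1·81/121 + 0·27/121 + 1·9/121 + 2·3/121 + 3·1/121
 = 81/121 + 0 + 9/121 + 6/121 + 3/121
 = 9/11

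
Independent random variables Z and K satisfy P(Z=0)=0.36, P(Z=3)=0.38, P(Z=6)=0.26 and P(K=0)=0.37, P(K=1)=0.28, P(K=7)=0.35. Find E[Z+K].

E[Z+K] = Σ_z Σ_k (z+k) · P(Z=z)P(K=k)
 = 0·0.1332 + 1·0.1008 + 7·0.126 + 3·0.1406 + 4·0.1064 + 10·0.133 + 6·0.0962 + 7·0.0728 + 13·0.091
 = 0 + 0.1008 + 0.882 + 0.4218 + 0.4256 + 1.33 + 0.5772 + 0.5096 + 1.183
 = 5.43

5.43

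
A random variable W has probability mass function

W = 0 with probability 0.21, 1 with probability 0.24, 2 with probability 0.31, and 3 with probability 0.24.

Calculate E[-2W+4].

E[-2W+4] = Σ (-2w+4)·P(W=w)
 = 4·0.21 + 2·0.24 + 0·0.31 + (-2)·0.24
 = 0.84 + 0.48 + 0 + (-0.48)
 = 0.84

0.84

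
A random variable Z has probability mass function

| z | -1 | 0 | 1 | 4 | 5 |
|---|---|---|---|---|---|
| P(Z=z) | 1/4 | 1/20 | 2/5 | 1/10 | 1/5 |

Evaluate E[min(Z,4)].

1.35

E[min(Z,4)] = Σ min(z,4)·P(Z=z)
 = (-1)·1/4 + 0·1/20 + 1·2/5 + 4·1/10 + 4·1/5
 = (-1/4) + 0 + 2/5 + 2/5 + 4/5
 = 27/20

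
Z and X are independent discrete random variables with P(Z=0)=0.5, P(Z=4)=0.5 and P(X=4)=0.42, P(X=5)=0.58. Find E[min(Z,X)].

E[min(Z,X)] = Σ_z Σ_x min(z,x) · P(Z=z)P(X=x)
 = 0·0.21 + 0·0.29 + 4·0.21 + 4·0.29
 = 0 + 0 + 0.84 + 1.16
 = 2

2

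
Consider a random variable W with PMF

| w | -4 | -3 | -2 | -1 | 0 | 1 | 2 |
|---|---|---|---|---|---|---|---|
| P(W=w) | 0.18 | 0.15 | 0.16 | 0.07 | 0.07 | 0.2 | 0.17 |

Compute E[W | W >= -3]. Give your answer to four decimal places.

-0.3659

P(W >= -3) = 0.15 + 0.16 + 0.07 + 0.07 + 0.2 + 0.17 = 0.82.
E[W | W >= -3] = [(-3)·0.15 + (-2)·0.16 + (-1)·0.07 + 0·0.07 + 1·0.2 + 2·0.17] / 0.82
 = -0.3 / 0.82
 = -15/41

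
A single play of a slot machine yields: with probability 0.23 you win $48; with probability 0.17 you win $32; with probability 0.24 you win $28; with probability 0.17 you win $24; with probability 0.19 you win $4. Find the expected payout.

E[payout] = 48·0.23 + 32·0.17 + 28·0.24 + 24·0.17 + 4·0.19
 = 11.04 + 5.44 + 6.72 + 4.08 + 0.76
 = 28.04

28.04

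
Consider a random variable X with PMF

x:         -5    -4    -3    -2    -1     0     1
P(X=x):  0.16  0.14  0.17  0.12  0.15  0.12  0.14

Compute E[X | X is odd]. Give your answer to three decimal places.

P(X is odd) = 0.16 + 0.17 + 0.15 + 0.14 = 0.62.
E[X | X is odd] = [(-5)·0.16 + (-3)·0.17 + (-1)·0.15 + 1·0.14] / 0.62
 = -1.32 / 0.62
 = -66/31

-2.129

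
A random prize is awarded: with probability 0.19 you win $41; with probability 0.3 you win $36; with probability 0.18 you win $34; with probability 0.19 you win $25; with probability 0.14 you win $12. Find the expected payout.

E[payout] = 41·0.19 + 36·0.3 + 34·0.18 + 25·0.19 + 12·0.14
 = 7.79 + 10.8 + 6.12 + 4.75 + 1.68
 = 31.14

31.14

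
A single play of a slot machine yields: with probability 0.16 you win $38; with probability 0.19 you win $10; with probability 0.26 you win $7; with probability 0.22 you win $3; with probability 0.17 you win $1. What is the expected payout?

E[payout] = 38·0.16 + 10·0.19 + 7·0.26 + 3·0.22 + 1·0.17
 = 6.08 + 1.9 + 1.82 + 0.66 + 0.17
 = 10.63

10.63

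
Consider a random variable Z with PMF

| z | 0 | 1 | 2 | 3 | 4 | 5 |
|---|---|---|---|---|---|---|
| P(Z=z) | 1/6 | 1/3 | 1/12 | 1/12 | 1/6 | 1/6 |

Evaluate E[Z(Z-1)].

E[Z(Z-1)] = Σ z(z-1)·P(Z=z)
 = 0·1/6 + 0·1/3 + 2·1/12 + 6·1/12 + 12·1/6 + 20·1/6
 = 0 + 0 + 1/6 + 1/2 + 2 + 10/3
 = 6

6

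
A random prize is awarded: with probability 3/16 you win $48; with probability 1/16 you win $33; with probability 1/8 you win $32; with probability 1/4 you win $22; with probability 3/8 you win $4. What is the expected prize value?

E[payout] = 48·3/16 + 33·1/16 + 32·1/8 + 22·1/4 + 4·3/8
 = 9 + 33/16 + 4 + 11/2 + 3/2
 = 353/16

22.0625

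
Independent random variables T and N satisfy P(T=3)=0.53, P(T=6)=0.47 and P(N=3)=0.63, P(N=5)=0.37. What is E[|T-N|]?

1.4544

E[|T-N|] = Σ_t Σ_n |t-n| · P(T=t)P(N=n)
 = 0·0.3339 + 2·0.1961 + 3·0.2961 + 1·0.1739
 = 0 + 0.3922 + 0.8883 + 0.1739
 = 1.4544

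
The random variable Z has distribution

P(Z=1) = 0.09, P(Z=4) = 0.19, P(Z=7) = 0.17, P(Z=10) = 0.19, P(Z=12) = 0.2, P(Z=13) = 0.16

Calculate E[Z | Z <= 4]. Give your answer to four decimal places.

3.0357

P(Z <= 4) = 0.09 + 0.19 = 0.28.
E[Z | Z <= 4] = [1·0.09 + 4·0.19] / 0.28
 = 0.85 / 0.28
 = 85/28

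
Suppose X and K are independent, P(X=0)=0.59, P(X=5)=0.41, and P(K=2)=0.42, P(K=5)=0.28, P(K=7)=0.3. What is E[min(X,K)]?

E[min(X,K)] = Σ_x Σ_k min(x,k) · P(X=x)P(K=k)
 = 0·0.2478 + 0·0.1652 + 0·0.177 + 2·0.1722 + 5·0.1148 + 5·0.123
 = 0 + 0 + 0 + 0.3444 + 0.574 + 0.615
 = 1.5334

1.5334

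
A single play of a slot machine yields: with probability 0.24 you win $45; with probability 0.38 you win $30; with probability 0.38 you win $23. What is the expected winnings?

E[payout] = 45·0.24 + 30·0.38 + 23·0.38
 = 10.8 + 11.4 + 8.74
 = 30.94

30.94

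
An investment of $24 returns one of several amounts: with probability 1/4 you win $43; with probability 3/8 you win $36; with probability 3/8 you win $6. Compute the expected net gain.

E[payout] = 43·1/4 + 36·3/8 + 6·3/8
 = 43/4 + 27/2 + 9/4
 = 53/2
Net = 53/2 - 24 = 5/2

2.5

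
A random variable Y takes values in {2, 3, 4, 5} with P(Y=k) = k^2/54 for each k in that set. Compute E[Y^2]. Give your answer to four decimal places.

E[Y^2] = Σ y^2·P(Y=y)
 = 4·2/27 + 9·1/6 + 16·8/27 + 25·25/54
 = 8/27 + 3/2 + 128/27 + 625/54
 = 163/9

18.1111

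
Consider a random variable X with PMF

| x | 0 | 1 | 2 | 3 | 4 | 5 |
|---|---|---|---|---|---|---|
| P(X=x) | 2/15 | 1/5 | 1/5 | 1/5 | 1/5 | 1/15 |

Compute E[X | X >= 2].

3.2

P(X >= 2) = 1/5 + 1/5 + 1/5 + 1/15 = 2/3.
E[X | X >= 2] = [2·1/5 + 3·1/5 + 4·1/5 + 5·1/15] / (2/3)
 = 32/15 / (2/3)
 = 16/5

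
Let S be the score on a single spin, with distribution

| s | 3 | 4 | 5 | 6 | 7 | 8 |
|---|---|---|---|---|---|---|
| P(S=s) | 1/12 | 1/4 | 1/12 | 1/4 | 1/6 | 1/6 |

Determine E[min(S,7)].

E[min(S,7)] = Σ min(s,7)·P(S=s)
 = 3·1/12 + 4·1/4 + 5·1/12 + 6·1/4 + 7·1/6 + 7·1/6
 = 1/4 + 1 + 5/12 + 3/2 + 7/6 + 7/6
 = 11/2

5.5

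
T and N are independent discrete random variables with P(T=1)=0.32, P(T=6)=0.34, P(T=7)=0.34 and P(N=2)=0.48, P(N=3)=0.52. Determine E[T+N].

7.26

E[T+N] = Σ_t Σ_n (t+n) · P(T=t)P(N=n)
 = 3·0.1536 + 4·0.1664 + 8·0.1632 + 9·0.1768 + 9·0.1632 + 10·0.1768
 = 0.4608 + 0.6656 + 1.3056 + 1.5912 + 1.4688 + 1.768
 = 7.26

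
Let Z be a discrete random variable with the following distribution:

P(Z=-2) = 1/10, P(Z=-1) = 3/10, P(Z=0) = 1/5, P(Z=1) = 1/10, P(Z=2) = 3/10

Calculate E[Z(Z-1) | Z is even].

P(Z is even) = 1/10 + 1/5 + 3/10 = 3/5.
E[Z(Z-1) | Z is even] = [6·1/10 + 0·1/5 + 2·3/10] / (3/5)
 = 6/5 / (3/5)
 = 2

2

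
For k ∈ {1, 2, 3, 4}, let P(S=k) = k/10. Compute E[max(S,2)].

3.1

E[max(S,2)] = Σ max(s,2)·P(S=s)
 = 2·1/10 + 2·1/5 + 3·3/10 + 4·2/5
 = 1/5 + 2/5 + 9/10 + 8/5
 = 31/10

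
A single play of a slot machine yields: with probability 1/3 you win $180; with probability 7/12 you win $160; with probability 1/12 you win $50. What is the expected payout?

E[payout] = 180·1/3 + 160·7/12 + 50·1/12
 = 60 + 280/3 + 25/6
 = 315/2

157.5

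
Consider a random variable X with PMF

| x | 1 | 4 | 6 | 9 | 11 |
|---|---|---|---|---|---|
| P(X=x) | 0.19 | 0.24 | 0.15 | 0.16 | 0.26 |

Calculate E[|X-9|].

3.69

E[|X-9|] = Σ |x-9|·P(X=x)
 = 8·0.19 + 5·0.24 + 3·0.15 + 0·0.16 + 2·0.26
 = 1.52 + 1.2 + 0.45 + 0 + 0.52
 = 3.69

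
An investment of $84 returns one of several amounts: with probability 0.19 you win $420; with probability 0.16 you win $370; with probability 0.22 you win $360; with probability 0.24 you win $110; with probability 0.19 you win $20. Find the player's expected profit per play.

164.4

E[payout] = 420·0.19 + 370·0.16 + 360·0.22 + 110·0.24 + 20·0.19
 = 79.8 + 59.2 + 79.2 + 26.4 + 3.8
 = 248.4
Net = 248.4 - 84 = 164.4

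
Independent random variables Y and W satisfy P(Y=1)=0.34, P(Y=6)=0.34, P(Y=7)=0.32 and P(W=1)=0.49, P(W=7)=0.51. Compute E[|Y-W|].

2.9876

E[|Y-W|] = Σ_y Σ_w |y-w| · P(Y=y)P(W=w)
 = 0·0.1666 + 6·0.1734 + 5·0.1666 + 1·0.1734 + 6·0.1568 + 0·0.1632
 = 0 + 1.0404 + 0.833 + 0.1734 + 0.9408 + 0
 = 2.9876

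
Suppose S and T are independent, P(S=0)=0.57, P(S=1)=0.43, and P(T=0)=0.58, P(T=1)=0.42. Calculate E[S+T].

E[S+T] = Σ_s Σ_t (s+t) · P(S=s)P(T=t)
 = 0·0.3306 + 1·0.2394 + 1·0.2494 + 2·0.1806
 = 0 + 0.2394 + 0.2494 + 0.3612
 = 0.85

0.85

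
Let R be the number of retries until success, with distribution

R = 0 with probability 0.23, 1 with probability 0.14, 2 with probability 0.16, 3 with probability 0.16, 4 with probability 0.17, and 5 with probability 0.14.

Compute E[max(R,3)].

3.45

E[max(R,3)] = Σ max(r,3)·P(R=r)
 = 3·0.23 + 3·0.14 + 3·0.16 + 3·0.16 + 4·0.17 + 5·0.14
 = 0.69 + 0.42 + 0.48 + 0.48 + 0.68 + 0.7
 = 3.45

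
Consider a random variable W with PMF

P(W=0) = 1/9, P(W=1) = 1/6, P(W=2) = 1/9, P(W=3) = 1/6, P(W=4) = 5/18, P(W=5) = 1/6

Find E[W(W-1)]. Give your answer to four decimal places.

E[W(W-1)] = Σ w(w-1)·P(W=w)
 = 0·1/9 + 0·1/6 + 2·1/9 + 6·1/6 + 12·5/18 + 20·1/6
 = 0 + 0 + 2/9 + 1 + 10/3 + 10/3
 = 71/9

7.8889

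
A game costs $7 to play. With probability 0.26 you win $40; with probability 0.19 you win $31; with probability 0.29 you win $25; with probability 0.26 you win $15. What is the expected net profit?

E[payout] = 40·0.26 + 31·0.19 + 25·0.29 + 15·0.26
 = 10.4 + 5.89 + 7.25 + 3.9
 = 27.44
Net = 27.44 - 7 = 20.44

20.44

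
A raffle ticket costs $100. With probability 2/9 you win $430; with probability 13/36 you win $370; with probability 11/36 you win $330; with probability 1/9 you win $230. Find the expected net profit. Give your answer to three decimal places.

255.556

E[payout] = 430·2/9 + 370·13/36 + 330·11/36 + 230·1/9
 = 860/9 + 2405/18 + 605/6 + 230/9
 = 3200/9
Net = 3200/9 - 100 = 2300/9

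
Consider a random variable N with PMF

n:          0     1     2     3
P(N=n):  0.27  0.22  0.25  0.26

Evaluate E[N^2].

E[N^2] = Σ n^2·P(N=n)
 = 0·0.27 + 1·0.22 + 4·0.25 + 9·0.26
 = 0 + 0.22 + 1 + 2.34
 = 3.56

3.56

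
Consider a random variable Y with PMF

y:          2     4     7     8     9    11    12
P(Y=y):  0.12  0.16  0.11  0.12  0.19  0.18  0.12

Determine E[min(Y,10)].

7.32

E[min(Y,10)] = Σ min(y,10)·P(Y=y)
 = 2·0.12 + 4·0.16 + 7·0.11 + 8·0.12 + 9·0.19 + 10·0.18 + 10·0.12
 = 0.24 + 0.64 + 0.77 + 0.96 + 1.71 + 1.8 + 1.2
 = 7.32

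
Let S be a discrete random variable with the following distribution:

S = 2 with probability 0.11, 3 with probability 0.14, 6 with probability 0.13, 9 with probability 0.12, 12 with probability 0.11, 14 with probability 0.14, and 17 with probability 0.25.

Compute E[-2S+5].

E[-2S+5] = Σ (-2s+5)·P(S=s)
 = 1·0.11 + (-1)·0.14 + (-7)·0.13 + (-13)·0.12 + (-19)·0.11 + (-23)·0.14 + (-29)·0.25
 = 0.11 + (-0.14) + (-0.91) + (-1.56) + (-2.09) + (-3.22) + (-7.25)
 = -15.06

-15.06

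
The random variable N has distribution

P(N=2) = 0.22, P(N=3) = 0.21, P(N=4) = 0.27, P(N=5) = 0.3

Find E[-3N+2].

E[-3N+2] = Σ (-3n+2)·P(N=n)
 = (-4)·0.22 + (-7)·0.21 + (-10)·0.27 + (-13)·0.3
 = (-0.88) + (-1.47) + (-2.7) + (-3.9)
 = -8.95

-8.95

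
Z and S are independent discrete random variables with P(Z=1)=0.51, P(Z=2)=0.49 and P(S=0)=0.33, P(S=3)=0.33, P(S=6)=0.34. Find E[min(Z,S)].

E[min(Z,S)] = Σ_z Σ_s min(z,s) · P(Z=z)P(S=s)
 = 0·0.1683 + 1·0.1683 + 1·0.1734 + 0·0.1617 + 2·0.1617 + 2·0.1666
 = 0 + 0.1683 + 0.1734 + 0 + 0.3234 + 0.3332
 = 0.9983

0.9983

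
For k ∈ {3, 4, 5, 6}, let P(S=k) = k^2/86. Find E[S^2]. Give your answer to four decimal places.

26.2558

E[S^2] = Σ s^2·P(S=s)
 = 9·9/86 + 16·8/43 + 25·25/86 + 36·18/43
 = 81/86 + 128/43 + 625/86 + 648/43
 = 1129/43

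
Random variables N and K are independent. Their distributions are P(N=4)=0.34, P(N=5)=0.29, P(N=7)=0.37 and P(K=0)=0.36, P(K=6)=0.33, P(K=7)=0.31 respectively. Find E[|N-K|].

E[|N-K|] = Σ_n Σ_k |n-k| · P(N=n)P(K=k)
 = 4·0.1224 + 2·0.1122 + 3·0.1054 + 5·0.1044 + 1·0.0957 + 2·0.0899 + 7·0.1332 + 1·0.1221 + 0·0.1147
 = 0.4896 + 0.2244 + 0.3162 + 0.522 + 0.0957 + 0.1798 + 0.9324 + 0.1221 + 0
 = 2.8822

2.8822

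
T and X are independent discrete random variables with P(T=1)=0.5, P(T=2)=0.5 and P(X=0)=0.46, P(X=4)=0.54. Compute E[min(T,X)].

0.81

E[min(T,X)] = Σ_t Σ_x min(t,x) · P(T=t)P(X=x)
 = 0·0.23 + 1·0.27 + 0·0.23 + 2·0.27
 = 0 + 0.27 + 0 + 0.54
 = 0.81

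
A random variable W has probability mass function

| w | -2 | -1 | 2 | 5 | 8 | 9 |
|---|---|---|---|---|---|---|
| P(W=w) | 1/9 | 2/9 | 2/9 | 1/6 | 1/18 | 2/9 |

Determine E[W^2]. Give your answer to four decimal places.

27.2778

E[W^2] = Σ w^2·P(W=w)
 = 4·1/9 + 1·2/9 + 4·2/9 + 25·1/6 + 64·1/18 + 81·2/9
 = 4/9 + 2/9 + 8/9 + 25/6 + 32/9 + 18
 = 491/18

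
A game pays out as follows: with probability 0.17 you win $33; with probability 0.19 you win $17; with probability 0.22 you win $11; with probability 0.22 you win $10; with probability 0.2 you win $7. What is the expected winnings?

14.86

E[payout] = 33·0.17 + 17·0.19 + 11·0.22 + 10·0.22 + 7·0.2
 = 5.61 + 3.23 + 2.42 + 2.2 + 1.4
 = 14.86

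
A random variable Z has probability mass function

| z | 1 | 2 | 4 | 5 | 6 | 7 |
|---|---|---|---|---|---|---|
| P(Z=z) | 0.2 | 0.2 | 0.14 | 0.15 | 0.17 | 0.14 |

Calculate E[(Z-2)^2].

8.33

E[(Z-2)^2] = Σ (z-2)^2·P(Z=z)
 = 1·0.2 + 0·0.2 + 4·0.14 + 9·0.15 + 16·0.17 + 25·0.14
 = 0.2 + 0 + 0.56 + 1.35 + 2.72 + 3.5
 = 8.33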